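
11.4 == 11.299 False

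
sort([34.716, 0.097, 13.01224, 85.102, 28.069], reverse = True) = [85.102, 34.716, 28.069, 13.01224, 0.097]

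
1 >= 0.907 True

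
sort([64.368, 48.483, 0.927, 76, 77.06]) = [0.927, 48.483, 64.368, 76, 77.06]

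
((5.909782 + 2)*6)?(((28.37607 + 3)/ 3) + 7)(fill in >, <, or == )>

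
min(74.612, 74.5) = 74.5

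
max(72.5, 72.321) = 72.5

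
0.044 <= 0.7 True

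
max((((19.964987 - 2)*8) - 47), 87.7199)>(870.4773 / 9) True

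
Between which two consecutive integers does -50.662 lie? -51 and -50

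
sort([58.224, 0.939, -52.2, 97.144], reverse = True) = [97.144, 58.224, 0.939, -52.2]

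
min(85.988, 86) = 85.988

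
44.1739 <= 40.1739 False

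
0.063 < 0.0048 False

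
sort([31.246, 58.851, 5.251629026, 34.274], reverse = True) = [58.851, 34.274, 31.246, 5.251629026]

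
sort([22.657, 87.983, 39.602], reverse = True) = [87.983, 39.602, 22.657]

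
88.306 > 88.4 False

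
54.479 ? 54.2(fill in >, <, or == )>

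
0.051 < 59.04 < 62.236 True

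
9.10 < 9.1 False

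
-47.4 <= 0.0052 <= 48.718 True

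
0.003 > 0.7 False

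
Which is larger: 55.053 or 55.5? 55.5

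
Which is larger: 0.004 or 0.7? 0.7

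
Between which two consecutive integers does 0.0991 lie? 0 and 1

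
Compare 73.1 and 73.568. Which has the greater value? 73.568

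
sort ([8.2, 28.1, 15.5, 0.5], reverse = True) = [28.1, 15.5, 8.2, 0.5]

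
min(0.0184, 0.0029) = 0.0029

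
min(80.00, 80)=80.00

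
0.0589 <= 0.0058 False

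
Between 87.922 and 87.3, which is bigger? 87.922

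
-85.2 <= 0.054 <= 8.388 True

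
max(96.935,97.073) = 97.073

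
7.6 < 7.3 False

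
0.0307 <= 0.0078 False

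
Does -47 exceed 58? No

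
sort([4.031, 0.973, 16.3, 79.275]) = [0.973, 4.031, 16.3, 79.275]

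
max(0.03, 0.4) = 0.4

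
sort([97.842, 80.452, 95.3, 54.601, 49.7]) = [49.7, 54.601, 80.452, 95.3, 97.842]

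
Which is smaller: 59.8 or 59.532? 59.532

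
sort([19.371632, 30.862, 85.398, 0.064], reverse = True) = [85.398, 30.862, 19.371632, 0.064]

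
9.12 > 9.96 False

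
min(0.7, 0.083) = 0.083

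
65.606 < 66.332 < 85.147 True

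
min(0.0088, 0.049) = 0.0088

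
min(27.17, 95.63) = 27.17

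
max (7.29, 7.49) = 7.49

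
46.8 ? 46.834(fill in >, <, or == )<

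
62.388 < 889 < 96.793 False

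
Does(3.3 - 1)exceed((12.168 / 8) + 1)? No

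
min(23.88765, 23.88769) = 23.88765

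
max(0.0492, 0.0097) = 0.0492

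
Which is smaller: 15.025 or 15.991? 15.025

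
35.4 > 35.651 False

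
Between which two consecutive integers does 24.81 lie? 24 and 25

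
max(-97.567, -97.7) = -97.567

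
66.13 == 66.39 False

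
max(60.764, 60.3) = 60.764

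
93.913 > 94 False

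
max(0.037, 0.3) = 0.3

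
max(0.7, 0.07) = 0.7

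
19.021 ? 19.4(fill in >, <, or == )<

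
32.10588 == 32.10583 False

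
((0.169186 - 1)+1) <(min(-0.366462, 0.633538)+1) True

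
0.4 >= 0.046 True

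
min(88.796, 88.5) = 88.5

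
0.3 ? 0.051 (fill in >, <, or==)>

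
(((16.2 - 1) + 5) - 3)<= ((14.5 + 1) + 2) True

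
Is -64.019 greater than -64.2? Yes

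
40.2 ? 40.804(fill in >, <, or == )<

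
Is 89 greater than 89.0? No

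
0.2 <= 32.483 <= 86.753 True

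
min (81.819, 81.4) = 81.4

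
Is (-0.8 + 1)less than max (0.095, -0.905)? No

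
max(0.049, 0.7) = 0.7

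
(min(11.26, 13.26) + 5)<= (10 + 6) False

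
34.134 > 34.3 False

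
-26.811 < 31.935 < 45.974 True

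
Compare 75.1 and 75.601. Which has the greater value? 75.601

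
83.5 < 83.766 True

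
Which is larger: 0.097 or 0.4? 0.4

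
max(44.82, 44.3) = 44.82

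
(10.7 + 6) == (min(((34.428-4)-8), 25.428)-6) False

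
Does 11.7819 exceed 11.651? Yes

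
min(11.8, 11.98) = 11.8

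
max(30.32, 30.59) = 30.59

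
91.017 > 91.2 False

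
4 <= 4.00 True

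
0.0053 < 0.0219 True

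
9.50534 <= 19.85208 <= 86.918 True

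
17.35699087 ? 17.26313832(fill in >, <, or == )>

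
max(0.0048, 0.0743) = 0.0743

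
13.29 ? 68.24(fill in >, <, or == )<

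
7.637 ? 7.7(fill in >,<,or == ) <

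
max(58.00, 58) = 58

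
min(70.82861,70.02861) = 70.02861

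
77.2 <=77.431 True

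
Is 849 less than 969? Yes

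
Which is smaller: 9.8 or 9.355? 9.355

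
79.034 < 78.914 False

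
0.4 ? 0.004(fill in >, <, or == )>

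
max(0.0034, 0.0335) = 0.0335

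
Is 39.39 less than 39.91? Yes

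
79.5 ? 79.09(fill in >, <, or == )>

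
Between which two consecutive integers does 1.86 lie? 1 and 2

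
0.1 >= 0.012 True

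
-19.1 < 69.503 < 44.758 False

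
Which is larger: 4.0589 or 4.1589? 4.1589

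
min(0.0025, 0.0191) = 0.0025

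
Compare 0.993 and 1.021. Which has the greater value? 1.021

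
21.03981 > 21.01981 True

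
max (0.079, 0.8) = 0.8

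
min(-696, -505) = -696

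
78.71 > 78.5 True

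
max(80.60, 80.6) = 80.6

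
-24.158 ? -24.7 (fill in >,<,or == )>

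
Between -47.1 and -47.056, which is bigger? -47.056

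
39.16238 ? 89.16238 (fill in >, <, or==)<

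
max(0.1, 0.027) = 0.1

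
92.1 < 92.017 False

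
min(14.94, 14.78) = 14.78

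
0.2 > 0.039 True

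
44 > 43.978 True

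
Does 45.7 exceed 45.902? No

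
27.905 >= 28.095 False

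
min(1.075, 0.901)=0.901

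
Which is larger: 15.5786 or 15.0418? 15.5786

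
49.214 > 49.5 False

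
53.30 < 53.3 False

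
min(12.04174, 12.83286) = 12.04174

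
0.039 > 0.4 False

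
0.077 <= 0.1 True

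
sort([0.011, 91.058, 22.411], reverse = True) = [91.058, 22.411, 0.011]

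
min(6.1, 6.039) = 6.039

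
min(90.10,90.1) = 90.10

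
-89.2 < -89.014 True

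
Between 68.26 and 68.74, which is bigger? 68.74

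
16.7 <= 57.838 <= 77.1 True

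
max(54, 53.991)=54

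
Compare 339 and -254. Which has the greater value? 339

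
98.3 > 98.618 False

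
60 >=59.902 True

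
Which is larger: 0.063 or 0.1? 0.1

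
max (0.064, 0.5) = 0.5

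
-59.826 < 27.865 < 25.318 False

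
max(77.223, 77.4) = 77.4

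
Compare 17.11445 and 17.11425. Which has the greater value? 17.11445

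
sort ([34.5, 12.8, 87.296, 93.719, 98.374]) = [12.8, 34.5, 87.296, 93.719, 98.374]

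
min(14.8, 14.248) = 14.248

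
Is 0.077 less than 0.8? Yes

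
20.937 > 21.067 False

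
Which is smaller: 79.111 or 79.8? 79.111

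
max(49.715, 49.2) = 49.715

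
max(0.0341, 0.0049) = 0.0341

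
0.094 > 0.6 False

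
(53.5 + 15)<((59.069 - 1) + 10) False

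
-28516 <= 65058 True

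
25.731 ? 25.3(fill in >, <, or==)>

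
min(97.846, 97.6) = 97.6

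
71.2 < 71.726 True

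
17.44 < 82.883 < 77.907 False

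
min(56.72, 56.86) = 56.72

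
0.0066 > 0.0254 False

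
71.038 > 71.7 False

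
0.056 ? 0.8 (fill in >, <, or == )<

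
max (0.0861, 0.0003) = 0.0861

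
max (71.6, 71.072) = 71.6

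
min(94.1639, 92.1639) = 92.1639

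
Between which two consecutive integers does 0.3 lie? 0 and 1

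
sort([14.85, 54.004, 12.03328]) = [12.03328, 14.85, 54.004]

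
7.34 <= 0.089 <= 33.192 False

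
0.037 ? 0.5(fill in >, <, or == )<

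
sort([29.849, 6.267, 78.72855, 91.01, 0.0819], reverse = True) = [91.01, 78.72855, 29.849, 6.267, 0.0819]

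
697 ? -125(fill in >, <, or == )>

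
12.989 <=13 True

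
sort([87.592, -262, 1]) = [-262, 1, 87.592]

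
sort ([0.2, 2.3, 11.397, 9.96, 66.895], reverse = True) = [66.895, 11.397, 9.96, 2.3, 0.2]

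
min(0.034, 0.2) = 0.034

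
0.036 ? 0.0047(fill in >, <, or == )>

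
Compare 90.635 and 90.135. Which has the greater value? 90.635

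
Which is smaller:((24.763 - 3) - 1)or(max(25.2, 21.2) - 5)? (max(25.2, 21.2) - 5)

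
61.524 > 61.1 True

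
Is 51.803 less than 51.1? No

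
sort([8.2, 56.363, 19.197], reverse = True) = [56.363, 19.197, 8.2]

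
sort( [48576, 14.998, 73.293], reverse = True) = [48576, 73.293, 14.998]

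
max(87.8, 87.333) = 87.8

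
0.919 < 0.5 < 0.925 False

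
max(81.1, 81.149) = 81.149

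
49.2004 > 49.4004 False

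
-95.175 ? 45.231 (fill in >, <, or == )<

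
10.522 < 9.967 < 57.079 False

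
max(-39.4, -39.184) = -39.184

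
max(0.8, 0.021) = 0.8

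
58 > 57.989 True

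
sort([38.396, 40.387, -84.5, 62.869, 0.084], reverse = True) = [62.869, 40.387, 38.396, 0.084, -84.5]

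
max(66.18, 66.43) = 66.43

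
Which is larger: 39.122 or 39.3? 39.3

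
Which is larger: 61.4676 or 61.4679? 61.4679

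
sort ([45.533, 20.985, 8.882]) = [8.882, 20.985, 45.533]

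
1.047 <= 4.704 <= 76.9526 True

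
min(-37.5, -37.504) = -37.504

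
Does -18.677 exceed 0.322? No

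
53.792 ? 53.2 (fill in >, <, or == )>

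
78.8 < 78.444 False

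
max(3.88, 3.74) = 3.88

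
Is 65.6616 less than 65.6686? Yes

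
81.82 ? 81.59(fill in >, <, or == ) >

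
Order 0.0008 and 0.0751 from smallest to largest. 0.0008, 0.0751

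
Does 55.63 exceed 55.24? Yes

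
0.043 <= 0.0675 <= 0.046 False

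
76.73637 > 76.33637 True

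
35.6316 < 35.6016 False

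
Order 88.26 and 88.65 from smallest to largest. 88.26, 88.65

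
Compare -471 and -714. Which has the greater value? -471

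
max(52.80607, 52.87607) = 52.87607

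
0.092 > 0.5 False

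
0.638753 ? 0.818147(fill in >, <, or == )<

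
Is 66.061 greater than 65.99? Yes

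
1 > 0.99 True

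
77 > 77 False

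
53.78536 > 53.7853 True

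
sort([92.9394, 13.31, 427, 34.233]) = [13.31, 34.233, 92.9394, 427]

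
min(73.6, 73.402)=73.402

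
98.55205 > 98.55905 False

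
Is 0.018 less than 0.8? Yes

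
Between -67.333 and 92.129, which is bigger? 92.129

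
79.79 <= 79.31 False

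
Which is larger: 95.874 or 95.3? 95.874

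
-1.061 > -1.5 True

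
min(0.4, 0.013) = 0.013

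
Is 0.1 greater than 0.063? Yes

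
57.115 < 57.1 False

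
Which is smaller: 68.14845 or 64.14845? 64.14845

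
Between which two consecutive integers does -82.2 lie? -83 and -82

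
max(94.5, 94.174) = 94.5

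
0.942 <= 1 True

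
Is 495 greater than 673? No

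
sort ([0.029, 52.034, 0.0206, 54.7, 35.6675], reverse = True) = [54.7, 52.034, 35.6675, 0.029, 0.0206]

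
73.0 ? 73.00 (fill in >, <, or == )==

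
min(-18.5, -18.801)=-18.801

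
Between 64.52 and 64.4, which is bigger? 64.52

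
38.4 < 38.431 True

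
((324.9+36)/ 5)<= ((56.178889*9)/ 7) True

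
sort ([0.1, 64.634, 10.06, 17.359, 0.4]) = [0.1, 0.4, 10.06, 17.359, 64.634]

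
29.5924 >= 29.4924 True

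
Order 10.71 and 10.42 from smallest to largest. 10.42, 10.71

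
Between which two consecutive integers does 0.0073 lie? 0 and 1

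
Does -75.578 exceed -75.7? Yes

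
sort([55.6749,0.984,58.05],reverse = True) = [58.05,55.6749,0.984]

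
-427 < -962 False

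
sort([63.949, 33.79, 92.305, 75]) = [33.79, 63.949, 75, 92.305]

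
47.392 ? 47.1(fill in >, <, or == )>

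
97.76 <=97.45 False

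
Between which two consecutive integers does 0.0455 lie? 0 and 1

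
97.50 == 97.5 True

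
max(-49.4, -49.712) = -49.4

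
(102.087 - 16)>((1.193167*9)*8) True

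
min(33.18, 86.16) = 33.18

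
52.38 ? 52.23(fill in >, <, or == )>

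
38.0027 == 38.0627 False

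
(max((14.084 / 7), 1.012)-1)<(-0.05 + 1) False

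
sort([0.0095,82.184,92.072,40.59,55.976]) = [0.0095,40.59,55.976,82.184,92.072]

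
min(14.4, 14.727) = 14.4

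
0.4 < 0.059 False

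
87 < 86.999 False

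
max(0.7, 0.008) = 0.7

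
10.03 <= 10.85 True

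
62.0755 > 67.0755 False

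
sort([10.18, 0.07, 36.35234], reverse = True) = [36.35234, 10.18, 0.07]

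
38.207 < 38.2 False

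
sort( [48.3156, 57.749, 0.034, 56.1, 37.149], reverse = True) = [57.749, 56.1, 48.3156, 37.149, 0.034]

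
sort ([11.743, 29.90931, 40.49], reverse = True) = [40.49, 29.90931, 11.743]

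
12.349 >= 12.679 False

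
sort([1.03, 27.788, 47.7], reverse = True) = [47.7, 27.788, 1.03]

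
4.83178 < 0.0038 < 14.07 False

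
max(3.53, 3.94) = 3.94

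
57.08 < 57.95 True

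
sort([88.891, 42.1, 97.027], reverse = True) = [97.027, 88.891, 42.1]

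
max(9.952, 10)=10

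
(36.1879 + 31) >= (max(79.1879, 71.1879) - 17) True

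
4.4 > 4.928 False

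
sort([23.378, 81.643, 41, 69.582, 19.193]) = [19.193, 23.378, 41, 69.582, 81.643]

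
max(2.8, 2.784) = 2.8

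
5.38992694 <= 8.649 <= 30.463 True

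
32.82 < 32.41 False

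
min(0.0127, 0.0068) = 0.0068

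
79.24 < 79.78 True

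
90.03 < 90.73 True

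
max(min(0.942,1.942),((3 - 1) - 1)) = 1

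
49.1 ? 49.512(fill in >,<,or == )<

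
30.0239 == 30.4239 False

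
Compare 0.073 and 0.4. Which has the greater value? 0.4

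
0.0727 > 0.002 True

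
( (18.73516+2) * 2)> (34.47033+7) False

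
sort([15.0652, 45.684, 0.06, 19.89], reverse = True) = [45.684, 19.89, 15.0652, 0.06]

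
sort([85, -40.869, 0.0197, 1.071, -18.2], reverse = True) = [85, 1.071, 0.0197, -18.2, -40.869]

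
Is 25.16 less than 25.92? Yes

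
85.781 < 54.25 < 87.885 False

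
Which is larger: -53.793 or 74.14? 74.14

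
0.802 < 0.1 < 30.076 False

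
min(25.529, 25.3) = 25.3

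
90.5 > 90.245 True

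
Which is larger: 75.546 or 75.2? 75.546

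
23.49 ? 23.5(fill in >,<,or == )<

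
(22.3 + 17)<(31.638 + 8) True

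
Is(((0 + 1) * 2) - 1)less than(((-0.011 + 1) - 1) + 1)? No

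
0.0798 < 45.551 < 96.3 True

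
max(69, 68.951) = 69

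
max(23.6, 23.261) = 23.6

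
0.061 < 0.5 True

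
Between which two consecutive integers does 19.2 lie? 19 and 20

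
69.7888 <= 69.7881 False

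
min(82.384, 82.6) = 82.384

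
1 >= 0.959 True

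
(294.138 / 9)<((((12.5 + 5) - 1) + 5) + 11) False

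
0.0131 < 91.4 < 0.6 False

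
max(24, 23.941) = 24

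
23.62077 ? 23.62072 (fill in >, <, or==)>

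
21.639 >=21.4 True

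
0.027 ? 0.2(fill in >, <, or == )<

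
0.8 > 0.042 True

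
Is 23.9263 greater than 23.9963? No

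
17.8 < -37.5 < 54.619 False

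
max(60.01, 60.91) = 60.91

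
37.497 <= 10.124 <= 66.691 False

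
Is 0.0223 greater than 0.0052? Yes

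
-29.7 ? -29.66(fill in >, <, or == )<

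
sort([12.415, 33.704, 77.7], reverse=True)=[77.7, 33.704, 12.415]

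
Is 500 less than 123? No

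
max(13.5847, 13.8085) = 13.8085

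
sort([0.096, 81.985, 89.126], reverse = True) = [89.126, 81.985, 0.096]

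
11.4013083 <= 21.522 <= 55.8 True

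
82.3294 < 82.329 False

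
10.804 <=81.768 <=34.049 False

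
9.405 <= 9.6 True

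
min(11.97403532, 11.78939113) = 11.78939113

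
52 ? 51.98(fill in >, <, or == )>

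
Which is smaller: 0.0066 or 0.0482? 0.0066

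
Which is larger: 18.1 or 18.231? 18.231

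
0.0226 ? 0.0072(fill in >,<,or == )>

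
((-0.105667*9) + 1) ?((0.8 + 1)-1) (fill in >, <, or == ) <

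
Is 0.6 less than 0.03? No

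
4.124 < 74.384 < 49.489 False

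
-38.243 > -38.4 True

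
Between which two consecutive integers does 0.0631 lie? 0 and 1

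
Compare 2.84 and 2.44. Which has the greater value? 2.84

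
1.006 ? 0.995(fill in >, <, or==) >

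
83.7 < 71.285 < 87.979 False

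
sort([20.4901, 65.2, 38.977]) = [20.4901, 38.977, 65.2]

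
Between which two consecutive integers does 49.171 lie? 49 and 50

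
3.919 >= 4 False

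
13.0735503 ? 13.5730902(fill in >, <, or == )<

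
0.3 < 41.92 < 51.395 True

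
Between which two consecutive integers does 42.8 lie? 42 and 43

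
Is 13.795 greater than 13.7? Yes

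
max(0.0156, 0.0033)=0.0156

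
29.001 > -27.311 True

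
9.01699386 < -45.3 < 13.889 False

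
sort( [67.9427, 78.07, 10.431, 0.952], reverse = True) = [78.07, 67.9427, 10.431, 0.952]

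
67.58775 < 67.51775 False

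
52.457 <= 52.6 True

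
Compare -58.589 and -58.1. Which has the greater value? -58.1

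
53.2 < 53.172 False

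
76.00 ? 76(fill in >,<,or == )==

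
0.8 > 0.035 True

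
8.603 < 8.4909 False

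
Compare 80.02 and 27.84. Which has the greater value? 80.02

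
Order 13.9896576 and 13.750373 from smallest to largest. 13.750373, 13.9896576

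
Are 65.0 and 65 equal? Yes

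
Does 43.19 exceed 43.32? No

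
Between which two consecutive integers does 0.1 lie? 0 and 1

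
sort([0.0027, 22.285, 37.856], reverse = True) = [37.856, 22.285, 0.0027]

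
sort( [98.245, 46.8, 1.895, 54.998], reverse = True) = [98.245, 54.998, 46.8, 1.895]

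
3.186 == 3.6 False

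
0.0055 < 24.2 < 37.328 True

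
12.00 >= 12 True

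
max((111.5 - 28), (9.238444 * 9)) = 83.5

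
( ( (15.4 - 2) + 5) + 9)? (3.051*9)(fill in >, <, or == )<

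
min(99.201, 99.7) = 99.201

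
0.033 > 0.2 False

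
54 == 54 True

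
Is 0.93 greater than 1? No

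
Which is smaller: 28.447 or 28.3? 28.3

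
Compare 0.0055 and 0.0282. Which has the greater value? 0.0282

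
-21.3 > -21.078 False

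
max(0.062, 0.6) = 0.6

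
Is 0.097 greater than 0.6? No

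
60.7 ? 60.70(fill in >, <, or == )==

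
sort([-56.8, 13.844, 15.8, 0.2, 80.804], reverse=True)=[80.804, 15.8, 13.844, 0.2, -56.8]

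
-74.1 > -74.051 False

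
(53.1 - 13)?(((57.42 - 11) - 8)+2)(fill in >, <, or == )<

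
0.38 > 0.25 True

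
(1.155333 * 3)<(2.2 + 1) False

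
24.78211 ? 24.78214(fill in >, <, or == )<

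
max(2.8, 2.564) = 2.8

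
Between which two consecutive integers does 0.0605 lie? 0 and 1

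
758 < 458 False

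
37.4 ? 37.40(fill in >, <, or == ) ==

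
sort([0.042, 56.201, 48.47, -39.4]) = [-39.4, 0.042, 48.47, 56.201]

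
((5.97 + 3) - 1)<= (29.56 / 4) False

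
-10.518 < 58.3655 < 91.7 True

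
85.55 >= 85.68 False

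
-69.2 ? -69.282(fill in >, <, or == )>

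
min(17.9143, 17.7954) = 17.7954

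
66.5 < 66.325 False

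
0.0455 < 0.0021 False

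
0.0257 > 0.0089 True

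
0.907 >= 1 False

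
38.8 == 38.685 False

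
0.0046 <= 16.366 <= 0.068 False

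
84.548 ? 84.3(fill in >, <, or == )>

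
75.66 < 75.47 False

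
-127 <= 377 True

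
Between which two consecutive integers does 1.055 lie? 1 and 2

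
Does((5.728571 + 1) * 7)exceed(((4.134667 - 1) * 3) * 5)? Yes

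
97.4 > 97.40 False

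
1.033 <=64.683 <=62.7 False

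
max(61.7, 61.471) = 61.7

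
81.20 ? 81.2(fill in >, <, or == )==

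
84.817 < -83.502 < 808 False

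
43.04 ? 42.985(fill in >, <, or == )>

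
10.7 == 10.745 False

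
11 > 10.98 True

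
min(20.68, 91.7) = 20.68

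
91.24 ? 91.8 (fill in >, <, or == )<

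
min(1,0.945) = 0.945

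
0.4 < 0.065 False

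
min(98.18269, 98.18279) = 98.18269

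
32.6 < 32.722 True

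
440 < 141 False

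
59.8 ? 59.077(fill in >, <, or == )>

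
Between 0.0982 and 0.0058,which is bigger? 0.0982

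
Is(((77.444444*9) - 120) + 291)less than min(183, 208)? No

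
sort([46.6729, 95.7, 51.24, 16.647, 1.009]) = [1.009, 16.647, 46.6729, 51.24, 95.7]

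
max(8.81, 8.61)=8.81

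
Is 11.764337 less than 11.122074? No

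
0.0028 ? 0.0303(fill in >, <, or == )<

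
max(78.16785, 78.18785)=78.18785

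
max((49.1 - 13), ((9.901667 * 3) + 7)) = 36.705001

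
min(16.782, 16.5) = 16.5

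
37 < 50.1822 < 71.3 True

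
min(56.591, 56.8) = 56.591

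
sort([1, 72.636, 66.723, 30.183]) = [1, 30.183, 66.723, 72.636]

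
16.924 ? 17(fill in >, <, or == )<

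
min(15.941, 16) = 15.941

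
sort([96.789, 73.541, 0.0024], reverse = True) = [96.789, 73.541, 0.0024]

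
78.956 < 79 True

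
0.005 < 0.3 True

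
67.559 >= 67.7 False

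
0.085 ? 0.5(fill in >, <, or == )<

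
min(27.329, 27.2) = 27.2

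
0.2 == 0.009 False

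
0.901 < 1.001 True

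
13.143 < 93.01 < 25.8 False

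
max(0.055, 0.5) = 0.5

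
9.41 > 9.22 True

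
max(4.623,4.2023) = 4.623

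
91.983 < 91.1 False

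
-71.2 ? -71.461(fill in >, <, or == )>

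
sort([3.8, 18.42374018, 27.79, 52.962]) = [3.8, 18.42374018, 27.79, 52.962]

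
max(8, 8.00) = 8.00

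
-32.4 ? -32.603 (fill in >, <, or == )>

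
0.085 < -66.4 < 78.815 False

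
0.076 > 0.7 False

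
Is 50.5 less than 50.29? No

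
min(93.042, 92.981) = 92.981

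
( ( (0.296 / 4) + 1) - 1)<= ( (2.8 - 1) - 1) True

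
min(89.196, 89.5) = 89.196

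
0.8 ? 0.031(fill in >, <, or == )>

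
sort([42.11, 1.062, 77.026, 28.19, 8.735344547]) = [1.062, 8.735344547, 28.19, 42.11, 77.026]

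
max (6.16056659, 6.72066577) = 6.72066577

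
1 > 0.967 True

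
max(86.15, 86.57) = 86.57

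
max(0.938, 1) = 1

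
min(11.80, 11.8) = 11.80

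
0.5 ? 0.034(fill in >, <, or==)>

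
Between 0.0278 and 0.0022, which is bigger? 0.0278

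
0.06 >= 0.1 False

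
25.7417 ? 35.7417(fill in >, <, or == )<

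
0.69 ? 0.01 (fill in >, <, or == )>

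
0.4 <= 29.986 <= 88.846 True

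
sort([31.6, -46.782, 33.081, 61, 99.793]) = [-46.782, 31.6, 33.081, 61, 99.793]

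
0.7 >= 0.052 True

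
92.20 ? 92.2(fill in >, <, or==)==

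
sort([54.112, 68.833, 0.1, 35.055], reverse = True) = [68.833, 54.112, 35.055, 0.1]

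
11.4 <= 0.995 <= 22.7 False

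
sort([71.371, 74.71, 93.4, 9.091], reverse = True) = [93.4, 74.71, 71.371, 9.091]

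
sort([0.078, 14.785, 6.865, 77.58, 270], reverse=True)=[270, 77.58, 14.785, 6.865, 0.078]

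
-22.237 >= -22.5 True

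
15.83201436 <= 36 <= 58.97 True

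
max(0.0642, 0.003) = 0.0642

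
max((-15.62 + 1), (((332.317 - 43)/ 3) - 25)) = 71.439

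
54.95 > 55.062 False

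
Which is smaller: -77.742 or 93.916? -77.742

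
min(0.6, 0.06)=0.06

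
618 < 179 False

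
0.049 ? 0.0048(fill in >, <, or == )>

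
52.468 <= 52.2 False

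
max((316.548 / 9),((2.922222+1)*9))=35.299998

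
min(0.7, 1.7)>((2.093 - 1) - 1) True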